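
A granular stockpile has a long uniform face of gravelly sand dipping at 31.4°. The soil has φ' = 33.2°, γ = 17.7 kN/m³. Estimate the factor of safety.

For a dry cohesionless infinite slope the factor of safety is FS = tanφ' / tanβ.
FS = tan33.2° / tan31.4° = 0.6544 / 0.6104 = 1.072

FS = 1.07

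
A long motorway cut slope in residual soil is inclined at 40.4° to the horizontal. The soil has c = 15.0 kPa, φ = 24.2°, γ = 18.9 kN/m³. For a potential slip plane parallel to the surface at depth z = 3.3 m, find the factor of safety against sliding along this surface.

For an infinite slope with a slip plane parallel to the surface (no pore pressure): FS = [c + γz cos²β tanφ] / [γz sinβ cosβ].
γz = 18.9·3.3 = 62.37 kN/m²
Numerator = 15.0 + 62.37·cos²40.4°·tan24.2° = 15.0 + 62.37·0.5799·0.4494 = 31.256 kPa
Denominator = 62.37·sin40.4°·cos40.4° = 62.37·0.6481·0.7615 = 30.784 kPa
FS = 31.256 / 30.784 = 1.015

FS = 1.02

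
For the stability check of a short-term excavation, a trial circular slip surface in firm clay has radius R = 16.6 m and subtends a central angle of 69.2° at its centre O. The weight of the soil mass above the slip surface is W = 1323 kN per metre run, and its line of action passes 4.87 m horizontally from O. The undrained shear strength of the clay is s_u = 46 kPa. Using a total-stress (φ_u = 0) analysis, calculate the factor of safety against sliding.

FS = 2.38

Taking moments about the centre O, the resisting moment is provided by the undrained shear strength acting along the arc:
Arc length L_a = R·θ = 16.6·(69.2°·π/180) = 16.6·1.2078 = 20.05 m
M_R = s_u·L_a·R = 46·20.05·16.6 = 15309.4 kN·m/m
M_D = W·d = 1323·4.87 = 6443.0 kN·m/m
FS = M_R / M_D = 15309.4 / 6443.0 = 2.376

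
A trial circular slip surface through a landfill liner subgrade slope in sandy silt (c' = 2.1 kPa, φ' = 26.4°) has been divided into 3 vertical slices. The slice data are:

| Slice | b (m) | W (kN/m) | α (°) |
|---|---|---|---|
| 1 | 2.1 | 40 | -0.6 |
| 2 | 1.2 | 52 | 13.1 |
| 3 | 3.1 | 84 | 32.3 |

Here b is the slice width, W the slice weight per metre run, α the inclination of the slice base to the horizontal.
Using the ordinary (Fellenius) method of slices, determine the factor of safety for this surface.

FS = 1.69

Ordinary method of slices: FS = Σ[c'·Δl_i + (W_i cosα_i)·tanφ'] / Σ W_i sinα_i, with Δl_i = b_i / cosα_i.
Slice 1: Δl = 2.1/cos(-0.6°) = 2.100 m; N'_1 = 40·cos(-0.6°) = 40.0; c'Δl = 4.41; W sinα = -0.4
Slice 2: Δl = 1.2/cos13.1° = 1.232 m; N'_2 = 52·cos13.1° = 50.6; c'Δl = 2.59; W sinα = 11.8
Slice 3: Δl = 3.1/cos32.3° = 3.668 m; N'_3 = 84·cos32.3° = 71.0; c'Δl = 7.70; W sinα = 44.9
Σc'Δl = 14.7 kN/m; ΣN' = 161.6 kN/m; ΣW sinα = 56.3 kN/m
Resisting = 14.7 + 161.6·tan26.4° = 14.7 + 80.2 = 94.9 kN/m
FS = 94.9 / 56.3 = 1.688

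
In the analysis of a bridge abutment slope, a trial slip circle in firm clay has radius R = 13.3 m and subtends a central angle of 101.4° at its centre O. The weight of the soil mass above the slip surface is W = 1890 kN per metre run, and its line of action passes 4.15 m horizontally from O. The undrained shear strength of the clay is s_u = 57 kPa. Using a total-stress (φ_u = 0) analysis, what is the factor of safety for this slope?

FS = 2.28

Taking moments about the centre O, the resisting moment is provided by the undrained shear strength acting along the arc:
Arc length L_a = R·θ = 13.3·(101.4°·π/180) = 13.3·1.7698 = 23.54 m
M_R = s_u·L_a·R = 57·23.54·13.3 = 17844.1 kN·m/m
M_D = W·d = 1890·4.15 = 7843.5 kN·m/m
FS = M_R / M_D = 17844.1 / 7843.5 = 2.275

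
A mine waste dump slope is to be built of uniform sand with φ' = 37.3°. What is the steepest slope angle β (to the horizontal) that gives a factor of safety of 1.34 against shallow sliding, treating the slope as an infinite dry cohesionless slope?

β = 29.6°

For an infinite dry cohesionless slope FS = tanφ'/tanβ, so tanβ = tanφ' / FS.
tanβ = tan37.3° / 1.34 = 0.7618 / 1.34 = 0.5685
β = arctan(0.5685) = 29.62°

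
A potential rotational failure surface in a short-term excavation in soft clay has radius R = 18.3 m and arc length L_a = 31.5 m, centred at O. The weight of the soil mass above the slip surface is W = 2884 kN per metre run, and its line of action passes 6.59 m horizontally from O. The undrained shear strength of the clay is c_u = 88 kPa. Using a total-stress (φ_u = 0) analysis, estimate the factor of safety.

FS = 2.67

Taking moments about the centre O, the resisting moment is provided by the undrained shear strength acting along the arc:
M_R = c_u·L_a·R = 88·31.50·18.3 = 50727.6 kN·m/m
M_D = W·d = 2884·6.59 = 19005.6 kN·m/m
FS = M_R / M_D = 50727.6 / 19005.6 = 2.669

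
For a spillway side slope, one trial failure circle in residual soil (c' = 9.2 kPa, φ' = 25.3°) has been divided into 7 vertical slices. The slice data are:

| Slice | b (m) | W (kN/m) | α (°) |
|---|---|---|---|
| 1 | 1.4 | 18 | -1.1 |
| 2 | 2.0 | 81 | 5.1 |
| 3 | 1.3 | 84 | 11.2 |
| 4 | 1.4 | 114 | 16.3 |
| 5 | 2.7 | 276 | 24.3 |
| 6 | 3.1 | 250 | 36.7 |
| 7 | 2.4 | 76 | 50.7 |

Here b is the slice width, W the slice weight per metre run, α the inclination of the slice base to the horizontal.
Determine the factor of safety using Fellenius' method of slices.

FS = 1.40

Ordinary method of slices: FS = Σ[c'·Δl_i + (W_i cosα_i)·tanφ'] / Σ W_i sinα_i, with Δl_i = b_i / cosα_i.
Slice 1: Δl = 1.4/cos(-1.1°) = 1.400 m; N'_1 = 18·cos(-1.1°) = 18.0; c'Δl = 12.88; W sinα = -0.3
Slice 2: Δl = 2.0/cos5.1° = 2.008 m; N'_2 = 81·cos5.1° = 80.7; c'Δl = 18.47; W sinα = 7.2
Slice 3: Δl = 1.3/cos11.2° = 1.325 m; N'_3 = 84·cos11.2° = 82.4; c'Δl = 12.19; W sinα = 16.3
Slice 4: Δl = 1.4/cos16.3° = 1.459 m; N'_4 = 114·cos16.3° = 109.4; c'Δl = 13.42; W sinα = 32.0
Slice 5: Δl = 2.7/cos24.3° = 2.962 m; N'_5 = 276·cos24.3° = 251.5; c'Δl = 27.25; W sinα = 113.6
Slice 6: Δl = 3.1/cos36.7° = 3.866 m; N'_6 = 250·cos36.7° = 200.4; c'Δl = 35.57; W sinα = 149.4
Slice 7: Δl = 2.4/cos50.7° = 3.789 m; N'_7 = 76·cos50.7° = 48.1; c'Δl = 34.86; W sinα = 58.8
Σc'Δl = 154.7 kN/m; ΣN' = 790.6 kN/m; ΣW sinα = 377.0 kN/m
Resisting = 154.7 + 790.6·tan25.3° = 154.7 + 373.7 = 528.4 kN/m
FS = 528.4 / 377.0 = 1.402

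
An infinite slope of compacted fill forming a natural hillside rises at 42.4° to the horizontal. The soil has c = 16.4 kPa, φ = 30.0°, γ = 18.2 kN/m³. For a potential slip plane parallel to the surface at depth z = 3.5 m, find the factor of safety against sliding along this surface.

FS = 1.15

For an infinite slope with a slip plane parallel to the surface (no pore pressure): FS = [c + γz cos²β tanφ] / [γz sinβ cosβ].
γz = 18.2·3.5 = 63.70 kN/m²
Numerator = 16.4 + 63.70·cos²42.4°·tan30.0° = 16.4 + 63.70·0.5453·0.5774 = 36.455 kPa
Denominator = 63.70·sin42.4°·cos42.4° = 63.70·0.6743·0.7385 = 31.719 kPa
FS = 36.455 / 31.719 = 1.149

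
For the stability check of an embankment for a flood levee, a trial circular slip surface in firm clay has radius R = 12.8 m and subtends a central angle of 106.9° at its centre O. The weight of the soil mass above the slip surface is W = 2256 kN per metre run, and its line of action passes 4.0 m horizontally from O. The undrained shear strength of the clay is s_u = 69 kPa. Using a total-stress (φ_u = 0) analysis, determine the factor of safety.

FS = 2.34

Taking moments about the centre O, the resisting moment is provided by the undrained shear strength acting along the arc:
Arc length L_a = R·θ = 12.8·(106.9°·π/180) = 12.8·1.8658 = 23.88 m
M_R = s_u·L_a·R = 69·23.88·12.8 = 21092.3 kN·m/m
M_D = W·d = 2256·4.0 = 9024.0 kN·m/m
FS = M_R / M_D = 21092.3 / 9024.0 = 2.337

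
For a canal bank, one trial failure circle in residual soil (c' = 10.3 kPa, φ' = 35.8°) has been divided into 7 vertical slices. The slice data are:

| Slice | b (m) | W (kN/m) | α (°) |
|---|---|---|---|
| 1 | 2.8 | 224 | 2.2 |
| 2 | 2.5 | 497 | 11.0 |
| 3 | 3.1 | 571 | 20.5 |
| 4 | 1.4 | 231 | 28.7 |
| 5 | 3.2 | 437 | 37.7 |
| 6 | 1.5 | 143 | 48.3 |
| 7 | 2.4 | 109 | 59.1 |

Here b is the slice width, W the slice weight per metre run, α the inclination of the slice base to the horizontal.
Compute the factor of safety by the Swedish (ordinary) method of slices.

Ordinary method of slices: FS = Σ[c'·Δl_i + (W_i cosα_i)·tanφ'] / Σ W_i sinα_i, with Δl_i = b_i / cosα_i.
Slice 1: Δl = 2.8/cos2.2° = 2.802 m; N'_1 = 224·cos2.2° = 223.8; c'Δl = 28.86; W sinα = 8.6
Slice 2: Δl = 2.5/cos11.0° = 2.547 m; N'_2 = 497·cos11.0° = 487.9; c'Δl = 26.23; W sinα = 94.8
Slice 3: Δl = 3.1/cos20.5° = 3.310 m; N'_3 = 571·cos20.5° = 534.8; c'Δl = 34.09; W sinα = 200.0
Slice 4: Δl = 1.4/cos28.7° = 1.596 m; N'_4 = 231·cos28.7° = 202.6; c'Δl = 16.44; W sinα = 110.9
Slice 5: Δl = 3.2/cos37.7° = 4.044 m; N'_5 = 437·cos37.7° = 345.8; c'Δl = 41.66; W sinα = 267.2
Slice 6: Δl = 1.5/cos48.3° = 2.255 m; N'_6 = 143·cos48.3° = 95.1; c'Δl = 23.23; W sinα = 106.8
Slice 7: Δl = 2.4/cos59.1° = 4.673 m; N'_7 = 109·cos59.1° = 56.0; c'Δl = 48.14; W sinα = 93.5
Σc'Δl = 218.6 kN/m; ΣN' = 1946.0 kN/m; ΣW sinα = 881.9 kN/m
Resisting = 218.6 + 1946.0·tan35.8° = 218.6 + 1403.5 = 1622.2 kN/m
FS = 1622.2 / 881.9 = 1.839

FS = 1.84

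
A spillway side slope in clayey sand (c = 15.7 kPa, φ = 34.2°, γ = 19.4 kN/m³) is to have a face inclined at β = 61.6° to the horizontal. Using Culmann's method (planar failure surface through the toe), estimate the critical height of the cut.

Culmann's analysis gives the critical failure plane at α_cr = (β + φ)/2 = (61.6 + 34.2)/2 = 47.9°, and the critical height
H_c = (4c/γ) · sinβ cosφ / [1 − cos(β − φ)]
    = (4·15.7/19.4) · sin61.6°·cos34.2° / [1 − cos(27.4°)]
    = 3.237 · 0.8796·0.8271 / [1 − 0.8878]
    = 3.237 · 0.7275 / 0.1122
    = 20.99 m

H_c = 20.99 m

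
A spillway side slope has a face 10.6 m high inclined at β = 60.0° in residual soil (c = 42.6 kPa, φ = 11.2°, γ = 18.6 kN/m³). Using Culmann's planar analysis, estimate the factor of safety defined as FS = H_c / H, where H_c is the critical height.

H_c = (4c/γ) · sinβ cosφ / [1 − cos(β − φ)]
    = (4·42.6/18.6) · sin60.0°·cos11.2° / [1 − cos48.8°]
    = 9.161 · 0.8495 / 0.3413 = 22.80 m
FS = H_c / H = 22.80 / 10.6 = 2.151

FS = 2.15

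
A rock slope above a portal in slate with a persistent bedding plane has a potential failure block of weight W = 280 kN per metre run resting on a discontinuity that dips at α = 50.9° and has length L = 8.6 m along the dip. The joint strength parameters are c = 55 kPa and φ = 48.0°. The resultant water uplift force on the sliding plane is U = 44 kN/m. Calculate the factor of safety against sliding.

Resolving the block weight along and normal to the plane and applying the Mohr–Coulomb strength on the joint:
N' = W cosα − U = 280·cos50.9° − 44 = 132.6 kN/m
Driving force T = W sinα = 280·sin50.9° = 217.3 kN/m
Resisting force R = c·L + N'·tanφ = 55·8.6 + 132.6·tan48.0° = 473.0 + 147.3 = 620.3 kN/m
FS = R / T = 620.3 / 217.3 = 2.854

FS = 2.85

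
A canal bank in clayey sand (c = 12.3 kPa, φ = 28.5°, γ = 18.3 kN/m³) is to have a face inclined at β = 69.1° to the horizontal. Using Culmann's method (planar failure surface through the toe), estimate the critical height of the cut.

H_c = 9.17 m

Culmann's analysis gives the critical failure plane at α_cr = (β + φ)/2 = (69.1 + 28.5)/2 = 48.8°, and the critical height
H_c = (4c/γ) · sinβ cosφ / [1 − cos(β − φ)]
    = (4·12.3/18.3) · sin69.1°·cos28.5° / [1 − cos(40.6°)]
    = 2.689 · 0.9342·0.8788 / [1 − 0.7593]
    = 2.689 · 0.8210 / 0.2407
    = 9.17 m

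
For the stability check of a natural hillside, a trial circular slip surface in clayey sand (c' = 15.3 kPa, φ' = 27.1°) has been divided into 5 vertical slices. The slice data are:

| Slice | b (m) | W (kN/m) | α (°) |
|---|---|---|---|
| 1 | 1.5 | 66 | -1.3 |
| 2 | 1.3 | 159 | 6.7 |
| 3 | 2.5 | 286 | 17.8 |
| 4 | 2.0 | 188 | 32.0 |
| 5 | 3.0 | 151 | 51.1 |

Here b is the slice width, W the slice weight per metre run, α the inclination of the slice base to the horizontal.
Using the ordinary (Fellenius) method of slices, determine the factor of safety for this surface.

Ordinary method of slices: FS = Σ[c'·Δl_i + (W_i cosα_i)·tanφ'] / Σ W_i sinα_i, with Δl_i = b_i / cosα_i.
Slice 1: Δl = 1.5/cos(-1.3°) = 1.500 m; N'_1 = 66·cos(-1.3°) = 66.0; c'Δl = 22.96; W sinα = -1.5
Slice 2: Δl = 1.3/cos6.7° = 1.309 m; N'_2 = 159·cos6.7° = 157.9; c'Δl = 20.03; W sinα = 18.6
Slice 3: Δl = 2.5/cos17.8° = 2.626 m; N'_3 = 286·cos17.8° = 272.3; c'Δl = 40.17; W sinα = 87.4
Slice 4: Δl = 2.0/cos32.0° = 2.358 m; N'_4 = 188·cos32.0° = 159.4; c'Δl = 36.08; W sinα = 99.6
Slice 5: Δl = 3.0/cos51.1° = 4.777 m; N'_5 = 151·cos51.1° = 94.8; c'Δl = 73.09; W sinα = 117.5
Σc'Δl = 192.3 kN/m; ΣN' = 750.5 kN/m; ΣW sinα = 321.6 kN/m
Resisting = 192.3 + 750.5·tan27.1° = 192.3 + 384.0 = 576.4 kN/m
FS = 576.4 / 321.6 = 1.792

FS = 1.79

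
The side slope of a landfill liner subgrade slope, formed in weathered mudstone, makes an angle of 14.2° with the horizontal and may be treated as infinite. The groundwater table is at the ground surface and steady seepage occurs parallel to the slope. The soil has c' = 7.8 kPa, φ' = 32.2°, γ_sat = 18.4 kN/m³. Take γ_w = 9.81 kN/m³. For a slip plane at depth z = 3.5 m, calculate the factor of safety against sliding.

FS = 1.67

With seepage parallel to the slope and the water table at the surface, the effective normal stress on the slip plane uses the buoyant unit weight γ' = γ_sat − γ_w while the driving shear stress uses γ_sat:
FS = [c' + γ' z cos²β tanφ'] / [γ_sat z sinβ cosβ]
γ' = 18.4 − 9.81 = 8.59 kN/m³
Numerator = 7.8 + 8.59·3.5·cos²14.2°·tan32.2° = 7.8 + 8.59·3.5·0.9398·0.6297 = 25.594 kPa
Denominator = 18.4·3.5·sin14.2°·cos14.2° = 18.4·3.5·0.2453·0.9694 = 15.315 kPa
FS = 25.594 / 15.315 = 1.671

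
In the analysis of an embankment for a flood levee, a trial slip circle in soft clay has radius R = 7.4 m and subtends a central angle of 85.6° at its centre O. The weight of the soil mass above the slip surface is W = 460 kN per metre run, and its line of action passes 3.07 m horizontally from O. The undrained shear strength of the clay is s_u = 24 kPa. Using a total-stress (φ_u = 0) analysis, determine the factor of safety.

Taking moments about the centre O, the resisting moment is provided by the undrained shear strength acting along the arc:
Arc length L_a = R·θ = 7.4·(85.6°·π/180) = 7.4·1.4940 = 11.06 m
M_R = s_u·L_a·R = 24·11.06·7.4 = 1963.5 kN·m/m
M_D = W·d = 460·3.07 = 1412.2 kN·m/m
FS = M_R / M_D = 1963.5 / 1412.2 = 1.390

FS = 1.39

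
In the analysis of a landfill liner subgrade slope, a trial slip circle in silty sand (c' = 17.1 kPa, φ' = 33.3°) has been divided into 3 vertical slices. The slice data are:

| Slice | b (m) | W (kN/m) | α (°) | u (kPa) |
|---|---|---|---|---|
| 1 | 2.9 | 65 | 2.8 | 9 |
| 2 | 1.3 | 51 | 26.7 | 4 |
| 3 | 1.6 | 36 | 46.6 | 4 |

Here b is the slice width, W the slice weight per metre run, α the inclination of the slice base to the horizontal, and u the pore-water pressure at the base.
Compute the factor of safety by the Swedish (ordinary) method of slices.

Ordinary method of slices: FS = Σ[c'·Δl_i + (W_i cosα_i − u_i·Δl_i)·tanφ'] / Σ W_i sinα_i, with Δl_i = b_i / cosα_i.
Slice 1: Δl = 2.9/cos2.8° = 2.903 m; N'_1 = 65·cos2.8° − 9·2.903 = 38.8; c'Δl = 49.65; W sinα = 3.2
Slice 2: Δl = 1.3/cos26.7° = 1.455 m; N'_2 = 51·cos26.7° − 4·1.455 = 39.7; c'Δl = 24.88; W sinα = 22.9
Slice 3: Δl = 1.6/cos46.6° = 2.329 m; N'_3 = 36·cos46.6° − 4·2.329 = 15.4; c'Δl = 39.82; W sinα = 26.2
Σc'Δl = 114.4 kN/m; ΣN' = 94.0 kN/m; ΣW sinα = 52.2 kN/m
Resisting = 114.4 + 94.0·tan33.3° = 114.4 + 61.7 = 176.1 kN/m
FS = 176.1 / 52.2 = 3.370

FS = 3.37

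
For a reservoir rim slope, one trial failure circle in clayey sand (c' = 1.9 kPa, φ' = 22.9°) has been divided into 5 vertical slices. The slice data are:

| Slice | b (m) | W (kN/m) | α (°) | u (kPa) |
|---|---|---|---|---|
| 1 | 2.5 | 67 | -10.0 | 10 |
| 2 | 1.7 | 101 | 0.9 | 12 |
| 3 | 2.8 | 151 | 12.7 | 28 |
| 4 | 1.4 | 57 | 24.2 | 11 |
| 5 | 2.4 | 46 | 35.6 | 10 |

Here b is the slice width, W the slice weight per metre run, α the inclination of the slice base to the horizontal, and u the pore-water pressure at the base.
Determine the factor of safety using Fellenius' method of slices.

FS = 1.63

Ordinary method of slices: FS = Σ[c'·Δl_i + (W_i cosα_i − u_i·Δl_i)·tanφ'] / Σ W_i sinα_i, with Δl_i = b_i / cosα_i.
Slice 1: Δl = 2.5/cos(-10.0°) = 2.539 m; N'_1 = 67·cos(-10.0°) − 10·2.539 = 40.6; c'Δl = 4.82; W sinα = -11.6
Slice 2: Δl = 1.7/cos0.9° = 1.700 m; N'_2 = 101·cos0.9° − 12·1.700 = 80.6; c'Δl = 3.23; W sinα = 1.6
Slice 3: Δl = 2.8/cos12.7° = 2.870 m; N'_3 = 151·cos12.7° − 28·2.870 = 66.9; c'Δl = 5.45; W sinα = 33.2
Slice 4: Δl = 1.4/cos24.2° = 1.535 m; N'_4 = 57·cos24.2° − 11·1.535 = 35.1; c'Δl = 2.92; W sinα = 23.4
Slice 5: Δl = 2.4/cos35.6° = 2.952 m; N'_5 = 46·cos35.6° − 10·2.952 = 7.9; c'Δl = 5.61; W sinα = 26.8
Σc'Δl = 22.0 kN/m; ΣN' = 231.1 kN/m; ΣW sinα = 73.3 kN/m
Resisting = 22.0 + 231.1·tan22.9° = 22.0 + 97.6 = 119.7 kN/m
FS = 119.7 / 73.3 = 1.633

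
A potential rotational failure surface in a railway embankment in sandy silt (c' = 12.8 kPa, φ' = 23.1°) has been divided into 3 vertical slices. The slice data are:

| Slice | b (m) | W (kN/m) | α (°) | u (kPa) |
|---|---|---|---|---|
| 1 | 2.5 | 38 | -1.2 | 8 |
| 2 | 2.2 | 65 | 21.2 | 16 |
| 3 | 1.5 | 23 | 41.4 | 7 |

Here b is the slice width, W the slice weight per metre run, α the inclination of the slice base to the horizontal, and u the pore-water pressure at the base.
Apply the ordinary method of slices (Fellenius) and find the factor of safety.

Ordinary method of slices: FS = Σ[c'·Δl_i + (W_i cosα_i − u_i·Δl_i)·tanφ'] / Σ W_i sinα_i, with Δl_i = b_i / cosα_i.
Slice 1: Δl = 2.5/cos(-1.2°) = 2.501 m; N'_1 = 38·cos(-1.2°) − 8·2.501 = 18.0; c'Δl = 32.01; W sinα = -0.8
Slice 2: Δl = 2.2/cos21.2° = 2.360 m; N'_2 = 65·cos21.2° − 16·2.360 = 22.8; c'Δl = 30.20; W sinα = 23.5
Slice 3: Δl = 1.5/cos41.4° = 2.000 m; N'_3 = 23·cos41.4° − 7·2.000 = 3.3; c'Δl = 25.60; W sinα = 15.2
Σc'Δl = 87.8 kN/m; ΣN' = 44.1 kN/m; ΣW sinα = 37.9 kN/m
Resisting = 87.8 + 44.1·tan23.1° = 87.8 + 18.8 = 106.6 kN/m
FS = 106.6 / 37.9 = 2.812

FS = 2.81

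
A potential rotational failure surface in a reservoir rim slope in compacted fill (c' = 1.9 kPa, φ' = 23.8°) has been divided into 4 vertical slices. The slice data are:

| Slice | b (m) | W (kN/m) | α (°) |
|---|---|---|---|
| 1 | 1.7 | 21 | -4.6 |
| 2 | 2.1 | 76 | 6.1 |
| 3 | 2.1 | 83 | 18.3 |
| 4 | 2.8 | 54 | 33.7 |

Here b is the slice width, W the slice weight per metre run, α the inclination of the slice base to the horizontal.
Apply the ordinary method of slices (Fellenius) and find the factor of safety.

FS = 1.84

Ordinary method of slices: FS = Σ[c'·Δl_i + (W_i cosα_i)·tanφ'] / Σ W_i sinα_i, with Δl_i = b_i / cosα_i.
Slice 1: Δl = 1.7/cos(-4.6°) = 1.705 m; N'_1 = 21·cos(-4.6°) = 20.9; c'Δl = 3.24; W sinα = -1.7
Slice 2: Δl = 2.1/cos6.1° = 2.112 m; N'_2 = 76·cos6.1° = 75.6; c'Δl = 4.01; W sinα = 8.1
Slice 3: Δl = 2.1/cos18.3° = 2.212 m; N'_3 = 83·cos18.3° = 78.8; c'Δl = 4.20; W sinα = 26.1
Slice 4: Δl = 2.8/cos33.7° = 3.366 m; N'_4 = 54·cos33.7° = 44.9; c'Δl = 6.39; W sinα = 30.0
Σc'Δl = 17.9 kN/m; ΣN' = 220.2 kN/m; ΣW sinα = 62.4 kN/m
Resisting = 17.9 + 220.2·tan23.8° = 17.9 + 97.1 = 115.0 kN/m
FS = 115.0 / 62.4 = 1.842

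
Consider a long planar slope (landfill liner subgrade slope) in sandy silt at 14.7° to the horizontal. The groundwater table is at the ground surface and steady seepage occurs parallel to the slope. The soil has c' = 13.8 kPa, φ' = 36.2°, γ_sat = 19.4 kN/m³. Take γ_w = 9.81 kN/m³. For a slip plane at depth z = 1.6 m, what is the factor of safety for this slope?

FS = 3.19

With seepage parallel to the slope and the water table at the surface, the effective normal stress on the slip plane uses the buoyant unit weight γ' = γ_sat − γ_w while the driving shear stress uses γ_sat:
FS = [c' + γ' z cos²β tanφ'] / [γ_sat z sinβ cosβ]
γ' = 19.4 − 9.81 = 9.59 kN/m³
Numerator = 13.8 + 9.59·1.6·cos²14.7°·tan36.2° = 13.8 + 9.59·1.6·0.9356·0.7319 = 24.307 kPa
Denominator = 19.4·1.6·sin14.7°·cos14.7° = 19.4·1.6·0.2538·0.9673 = 7.619 kPa
FS = 24.307 / 7.619 = 3.190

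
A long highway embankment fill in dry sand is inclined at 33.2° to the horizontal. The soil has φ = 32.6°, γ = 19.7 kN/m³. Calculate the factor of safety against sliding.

FS = 0.98

For a dry cohesionless infinite slope the factor of safety is FS = tanφ / tanβ.
FS = tan32.6° / tan33.2° = 0.6395 / 0.6544 = 0.977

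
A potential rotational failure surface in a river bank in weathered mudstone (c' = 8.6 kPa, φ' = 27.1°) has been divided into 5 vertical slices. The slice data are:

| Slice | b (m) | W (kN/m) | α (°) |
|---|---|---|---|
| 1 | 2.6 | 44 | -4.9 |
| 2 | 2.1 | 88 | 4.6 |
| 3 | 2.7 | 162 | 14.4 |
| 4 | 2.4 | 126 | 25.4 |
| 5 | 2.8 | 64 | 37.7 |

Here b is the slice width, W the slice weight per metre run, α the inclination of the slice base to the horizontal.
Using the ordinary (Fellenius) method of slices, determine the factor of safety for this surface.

FS = 2.56

Ordinary method of slices: FS = Σ[c'·Δl_i + (W_i cosα_i)·tanφ'] / Σ W_i sinα_i, with Δl_i = b_i / cosα_i.
Slice 1: Δl = 2.6/cos(-4.9°) = 2.610 m; N'_1 = 44·cos(-4.9°) = 43.8; c'Δl = 22.44; W sinα = -3.8
Slice 2: Δl = 2.1/cos4.6° = 2.107 m; N'_2 = 88·cos4.6° = 87.7; c'Δl = 18.12; W sinα = 7.1
Slice 3: Δl = 2.7/cos14.4° = 2.788 m; N'_3 = 162·cos14.4° = 156.9; c'Δl = 23.97; W sinα = 40.3
Slice 4: Δl = 2.4/cos25.4° = 2.657 m; N'_4 = 126·cos25.4° = 113.8; c'Δl = 22.85; W sinα = 54.0
Slice 5: Δl = 2.8/cos37.7° = 3.539 m; N'_5 = 64·cos37.7° = 50.6; c'Δl = 30.43; W sinα = 39.1
Σc'Δl = 117.8 kN/m; ΣN' = 452.9 kN/m; ΣW sinα = 136.8 kN/m
Resisting = 117.8 + 452.9·tan27.1° = 117.8 + 231.8 = 349.6 kN/m
FS = 349.6 / 136.8 = 2.556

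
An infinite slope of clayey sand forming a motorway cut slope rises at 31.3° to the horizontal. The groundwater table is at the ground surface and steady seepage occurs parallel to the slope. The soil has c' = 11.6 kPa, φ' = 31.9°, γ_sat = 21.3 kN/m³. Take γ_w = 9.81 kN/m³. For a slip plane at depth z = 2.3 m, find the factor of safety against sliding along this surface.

With seepage parallel to the slope and the water table at the surface, the effective normal stress on the slip plane uses the buoyant unit weight γ' = γ_sat − γ_w while the driving shear stress uses γ_sat:
FS = [c' + γ' z cos²β tanφ'] / [γ_sat z sinβ cosβ]
γ' = 21.3 − 9.81 = 11.49 kN/m³
Numerator = 11.6 + 11.49·2.3·cos²31.3°·tan31.9° = 11.6 + 11.49·2.3·0.7301·0.6224 = 23.610 kPa
Denominator = 21.3·2.3·sin31.3°·cos31.3° = 21.3·2.3·0.5195·0.8545 = 21.747 kPa
FS = 23.610 / 21.747 = 1.086

FS = 1.09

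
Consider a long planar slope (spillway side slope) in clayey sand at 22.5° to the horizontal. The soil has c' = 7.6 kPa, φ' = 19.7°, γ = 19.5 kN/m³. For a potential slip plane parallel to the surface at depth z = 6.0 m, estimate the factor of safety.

FS = 1.05

For an infinite slope with a slip plane parallel to the surface (no pore pressure): FS = [c' + γz cos²β tanφ'] / [γz sinβ cosβ].
γz = 19.5·6.0 = 117.00 kN/m²
Numerator = 7.6 + 117.00·cos²22.5°·tan19.7° = 7.6 + 117.00·0.8536·0.3581 = 43.357 kPa
Denominator = 117.00·sin22.5°·cos22.5° = 117.00·0.3827·0.9239 = 41.366 kPa
FS = 43.357 / 41.366 = 1.048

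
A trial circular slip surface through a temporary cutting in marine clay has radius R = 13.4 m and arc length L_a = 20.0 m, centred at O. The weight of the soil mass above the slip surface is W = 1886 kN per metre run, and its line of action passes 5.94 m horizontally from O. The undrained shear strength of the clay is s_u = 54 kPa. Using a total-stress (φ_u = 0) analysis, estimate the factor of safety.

Taking moments about the centre O, the resisting moment is provided by the undrained shear strength acting along the arc:
M_R = s_u·L_a·R = 54·20.00·13.4 = 14472.0 kN·m/m
M_D = W·d = 1886·5.94 = 11202.8 kN·m/m
FS = M_R / M_D = 14472.0 / 11202.8 = 1.292

FS = 1.29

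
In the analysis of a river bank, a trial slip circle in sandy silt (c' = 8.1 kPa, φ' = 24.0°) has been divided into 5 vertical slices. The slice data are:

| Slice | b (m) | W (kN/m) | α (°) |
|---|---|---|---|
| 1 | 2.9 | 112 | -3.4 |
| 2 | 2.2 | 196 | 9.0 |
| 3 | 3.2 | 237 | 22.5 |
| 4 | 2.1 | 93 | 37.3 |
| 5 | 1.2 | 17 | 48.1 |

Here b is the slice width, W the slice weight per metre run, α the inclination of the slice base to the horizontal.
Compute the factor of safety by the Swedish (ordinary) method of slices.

Ordinary method of slices: FS = Σ[c'·Δl_i + (W_i cosα_i)·tanφ'] / Σ W_i sinα_i, with Δl_i = b_i / cosα_i.
Slice 1: Δl = 2.9/cos(-3.4°) = 2.905 m; N'_1 = 112·cos(-3.4°) = 111.8; c'Δl = 23.53; W sinα = -6.6
Slice 2: Δl = 2.2/cos9.0° = 2.227 m; N'_2 = 196·cos9.0° = 193.6; c'Δl = 18.04; W sinα = 30.7
Slice 3: Δl = 3.2/cos22.5° = 3.464 m; N'_3 = 237·cos22.5° = 219.0; c'Δl = 28.06; W sinα = 90.7
Slice 4: Δl = 2.1/cos37.3° = 2.640 m; N'_4 = 93·cos37.3° = 74.0; c'Δl = 21.38; W sinα = 56.4
Slice 5: Δl = 1.2/cos48.1° = 1.797 m; N'_5 = 17·cos48.1° = 11.4; c'Δl = 14.55; W sinα = 12.7
Σc'Δl = 105.6 kN/m; ΣN' = 609.7 kN/m; ΣW sinα = 183.7 kN/m
Resisting = 105.6 + 609.7·tan24.0° = 105.6 + 271.4 = 377.0 kN/m
FS = 377.0 / 183.7 = 2.052

FS = 2.05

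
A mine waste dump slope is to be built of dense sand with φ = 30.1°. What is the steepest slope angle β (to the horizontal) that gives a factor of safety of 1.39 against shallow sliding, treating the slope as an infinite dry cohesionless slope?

β = 22.6°

For an infinite dry cohesionless slope FS = tanφ/tanβ, so tanβ = tanφ / FS.
tanβ = tan30.1° / 1.39 = 0.5797 / 1.39 = 0.4170
β = arctan(0.4170) = 22.64°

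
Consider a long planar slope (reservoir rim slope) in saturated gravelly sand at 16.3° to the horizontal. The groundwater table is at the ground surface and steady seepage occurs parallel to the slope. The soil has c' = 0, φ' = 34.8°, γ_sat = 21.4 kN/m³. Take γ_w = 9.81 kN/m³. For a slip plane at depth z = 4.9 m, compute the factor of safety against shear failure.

With seepage parallel to the slope and the water table at the surface, the effective normal stress on the slip plane uses the buoyant unit weight γ' = γ_sat − γ_w while the driving shear stress uses γ_sat:
FS = [c' + γ' z cos²β tanφ'] / [γ_sat z sinβ cosβ]
(For c' = 0 this reduces to FS = (γ'/γ_sat)·tanφ'/tanβ.)
γ' = 21.4 − 9.81 = 11.59 kN/m³
Numerator = 0.0 + 11.59·4.9·cos²16.3°·tan34.8° = 0.0 + 11.59·4.9·0.9212·0.6950 = 36.362 kPa
Denominator = 21.4·4.9·sin16.3°·cos16.3° = 21.4·4.9·0.2807·0.9598 = 28.248 kPa
FS = 36.362 / 28.248 = 1.287

FS = 1.29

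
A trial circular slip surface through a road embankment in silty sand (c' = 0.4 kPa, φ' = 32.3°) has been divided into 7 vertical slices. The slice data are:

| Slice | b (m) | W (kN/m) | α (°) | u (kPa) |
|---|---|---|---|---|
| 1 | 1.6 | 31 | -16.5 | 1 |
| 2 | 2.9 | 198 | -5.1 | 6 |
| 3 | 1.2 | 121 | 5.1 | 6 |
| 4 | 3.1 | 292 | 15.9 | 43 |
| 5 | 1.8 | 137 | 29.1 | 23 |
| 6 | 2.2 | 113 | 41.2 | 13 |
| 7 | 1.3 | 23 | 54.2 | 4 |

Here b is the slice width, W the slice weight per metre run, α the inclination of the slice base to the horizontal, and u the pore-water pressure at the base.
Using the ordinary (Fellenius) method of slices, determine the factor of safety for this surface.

Ordinary method of slices: FS = Σ[c'·Δl_i + (W_i cosα_i − u_i·Δl_i)·tanφ'] / Σ W_i sinα_i, with Δl_i = b_i / cosα_i.
Slice 1: Δl = 1.6/cos(-16.5°) = 1.669 m; N'_1 = 31·cos(-16.5°) − 1·1.669 = 28.1; c'Δl = 0.67; W sinα = -8.8
Slice 2: Δl = 2.9/cos(-5.1°) = 2.912 m; N'_2 = 198·cos(-5.1°) − 6·2.912 = 179.7; c'Δl = 1.16; W sinα = -17.6
Slice 3: Δl = 1.2/cos5.1° = 1.205 m; N'_3 = 121·cos5.1° − 6·1.205 = 113.3; c'Δl = 0.48; W sinα = 10.8
Slice 4: Δl = 3.1/cos15.9° = 3.223 m; N'_4 = 292·cos15.9° − 43·3.223 = 142.2; c'Δl = 1.29; W sinα = 80.0
Slice 5: Δl = 1.8/cos29.1° = 2.060 m; N'_5 = 137·cos29.1° − 23·2.060 = 72.3; c'Δl = 0.82; W sinα = 66.6
Slice 6: Δl = 2.2/cos41.2° = 2.924 m; N'_6 = 113·cos41.2° − 13·2.924 = 47.0; c'Δl = 1.17; W sinα = 74.4
Slice 7: Δl = 1.3/cos54.2° = 2.222 m; N'_7 = 23·cos54.2° − 4·2.222 = 4.6; c'Δl = 0.89; W sinα = 18.7
Σc'Δl = 6.5 kN/m; ΣN' = 587.2 kN/m; ΣW sinα = 224.1 kN/m
Resisting = 6.5 + 587.2·tan32.3° = 6.5 + 371.2 = 377.7 kN/m
FS = 377.7 / 224.1 = 1.686

FS = 1.69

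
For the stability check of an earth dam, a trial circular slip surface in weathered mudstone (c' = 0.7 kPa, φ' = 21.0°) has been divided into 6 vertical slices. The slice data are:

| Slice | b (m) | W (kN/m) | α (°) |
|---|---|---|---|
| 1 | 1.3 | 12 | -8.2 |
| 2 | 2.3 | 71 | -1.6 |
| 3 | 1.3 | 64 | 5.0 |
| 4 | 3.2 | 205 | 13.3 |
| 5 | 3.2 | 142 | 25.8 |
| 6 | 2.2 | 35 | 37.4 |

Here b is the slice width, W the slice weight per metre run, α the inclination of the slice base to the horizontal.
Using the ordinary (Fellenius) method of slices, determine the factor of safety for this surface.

Ordinary method of slices: FS = Σ[c'·Δl_i + (W_i cosα_i)·tanφ'] / Σ W_i sinα_i, with Δl_i = b_i / cosα_i.
Slice 1: Δl = 1.3/cos(-8.2°) = 1.313 m; N'_1 = 12·cos(-8.2°) = 11.9; c'Δl = 0.92; W sinα = -1.7
Slice 2: Δl = 2.3/cos(-1.6°) = 2.301 m; N'_2 = 71·cos(-1.6°) = 71.0; c'Δl = 1.61; W sinα = -2.0
Slice 3: Δl = 1.3/cos5.0° = 1.305 m; N'_3 = 64·cos5.0° = 63.8; c'Δl = 0.91; W sinα = 5.6
Slice 4: Δl = 3.2/cos13.3° = 3.288 m; N'_4 = 205·cos13.3° = 199.5; c'Δl = 2.30; W sinα = 47.2
Slice 5: Δl = 3.2/cos25.8° = 3.554 m; N'_5 = 142·cos25.8° = 127.8; c'Δl = 2.49; W sinα = 61.8
Slice 6: Δl = 2.2/cos37.4° = 2.769 m; N'_6 = 35·cos37.4° = 27.8; c'Δl = 1.94; W sinα = 21.3
Σc'Δl = 10.2 kN/m; ΣN' = 501.8 kN/m; ΣW sinα = 132.1 kN/m
Resisting = 10.2 + 501.8·tan21.0° = 10.2 + 192.6 = 202.8 kN/m
FS = 202.8 / 132.1 = 1.535

FS = 1.53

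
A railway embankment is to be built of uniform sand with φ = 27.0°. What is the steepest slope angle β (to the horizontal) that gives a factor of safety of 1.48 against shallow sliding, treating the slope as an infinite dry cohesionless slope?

β = 19.0°

For an infinite dry cohesionless slope FS = tanφ/tanβ, so tanβ = tanφ / FS.
tanβ = tan27.0° / 1.48 = 0.5095 / 1.48 = 0.3443
β = arctan(0.3443) = 19.00°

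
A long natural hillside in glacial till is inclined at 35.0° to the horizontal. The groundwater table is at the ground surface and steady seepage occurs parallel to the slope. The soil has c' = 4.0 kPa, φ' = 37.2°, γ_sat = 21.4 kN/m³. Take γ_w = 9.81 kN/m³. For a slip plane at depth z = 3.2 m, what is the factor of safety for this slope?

FS = 0.71

With seepage parallel to the slope and the water table at the surface, the effective normal stress on the slip plane uses the buoyant unit weight γ' = γ_sat − γ_w while the driving shear stress uses γ_sat:
FS = [c' + γ' z cos²β tanφ'] / [γ_sat z sinβ cosβ]
γ' = 21.4 − 9.81 = 11.59 kN/m³
Numerator = 4.0 + 11.59·3.2·cos²35.0°·tan37.2° = 4.0 + 11.59·3.2·0.6710·0.7590 = 22.890 kPa
Denominator = 21.4·3.2·sin35.0°·cos35.0° = 21.4·3.2·0.5736·0.8192 = 32.175 kPa
FS = 22.890 / 32.175 = 0.711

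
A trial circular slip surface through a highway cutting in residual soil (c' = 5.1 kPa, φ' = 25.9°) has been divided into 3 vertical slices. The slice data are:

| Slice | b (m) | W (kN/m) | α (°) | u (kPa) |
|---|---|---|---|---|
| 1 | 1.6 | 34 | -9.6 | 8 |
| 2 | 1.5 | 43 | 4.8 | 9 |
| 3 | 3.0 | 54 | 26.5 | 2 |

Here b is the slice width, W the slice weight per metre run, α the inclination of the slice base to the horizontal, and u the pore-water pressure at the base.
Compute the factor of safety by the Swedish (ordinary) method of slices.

FS = 3.52

Ordinary method of slices: FS = Σ[c'·Δl_i + (W_i cosα_i − u_i·Δl_i)·tanφ'] / Σ W_i sinα_i, with Δl_i = b_i / cosα_i.
Slice 1: Δl = 1.6/cos(-9.6°) = 1.623 m; N'_1 = 34·cos(-9.6°) − 8·1.623 = 20.5; c'Δl = 8.28; W sinα = -5.7
Slice 2: Δl = 1.5/cos4.8° = 1.505 m; N'_2 = 43·cos4.8° − 9·1.505 = 29.3; c'Δl = 7.68; W sinα = 3.6
Slice 3: Δl = 3.0/cos26.5° = 3.352 m; N'_3 = 54·cos26.5° − 2·3.352 = 41.6; c'Δl = 17.10; W sinα = 24.1
Σc'Δl = 33.0 kN/m; ΣN' = 91.5 kN/m; ΣW sinα = 22.0 kN/m
Resisting = 33.0 + 91.5·tan25.9° = 33.0 + 44.4 = 77.5 kN/m
FS = 77.5 / 22.0 = 3.517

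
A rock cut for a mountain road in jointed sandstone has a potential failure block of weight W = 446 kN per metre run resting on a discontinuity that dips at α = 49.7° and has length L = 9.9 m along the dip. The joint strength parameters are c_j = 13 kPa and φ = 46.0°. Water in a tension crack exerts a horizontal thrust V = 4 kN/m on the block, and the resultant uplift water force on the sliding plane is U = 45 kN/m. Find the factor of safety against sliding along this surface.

Resolving the block weight along and normal to the plane and applying the Mohr–Coulomb strength on the joint:
N' = W cosα − U − V sinα = 446·cos49.7° − 45 − 4·sin49.7° = 240.4 kN/m
Driving force T = W sinα + V cosα = 446·sin49.7° + 4·cos49.7° = 342.7 kN/m
Resisting force R = c_j·L + N'·tanφ = 13·9.9 + 240.4·tan46.0° = 128.7 + 249.0 = 377.7 kN/m
FS = R / T = 377.7 / 342.7 = 1.102

FS = 1.10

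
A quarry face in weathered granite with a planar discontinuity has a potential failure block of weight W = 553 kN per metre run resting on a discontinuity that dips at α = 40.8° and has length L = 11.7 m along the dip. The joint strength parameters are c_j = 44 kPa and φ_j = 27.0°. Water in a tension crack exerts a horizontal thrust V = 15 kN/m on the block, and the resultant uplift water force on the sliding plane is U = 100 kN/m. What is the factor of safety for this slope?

FS = 1.80

Resolving the block weight along and normal to the plane and applying the Mohr–Coulomb strength on the joint:
N' = W cosα − U − V sinα = 553·cos40.8° − 100 − 15·sin40.8° = 308.8 kN/m
Driving force T = W sinα + V cosα = 553·sin40.8° + 15·cos40.8° = 372.7 kN/m
Resisting force R = c_j·L + N'·tanφ_j = 44·11.7 + 308.8·tan27.0° = 514.8 + 157.4 = 672.2 kN/m
FS = R / T = 672.2 / 372.7 = 1.803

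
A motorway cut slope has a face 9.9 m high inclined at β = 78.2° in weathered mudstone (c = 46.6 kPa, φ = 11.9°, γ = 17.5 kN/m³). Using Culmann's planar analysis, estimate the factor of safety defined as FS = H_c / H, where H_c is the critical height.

FS = 1.72

H_c = (4c/γ) · sinβ cosφ / [1 − cos(β − φ)]
    = (4·46.6/17.5) · sin78.2°·cos11.9° / [1 − cos66.3°]
    = 10.651 · 0.9578 / 0.5981 = 17.06 m
FS = H_c / H = 17.06 / 9.9 = 1.723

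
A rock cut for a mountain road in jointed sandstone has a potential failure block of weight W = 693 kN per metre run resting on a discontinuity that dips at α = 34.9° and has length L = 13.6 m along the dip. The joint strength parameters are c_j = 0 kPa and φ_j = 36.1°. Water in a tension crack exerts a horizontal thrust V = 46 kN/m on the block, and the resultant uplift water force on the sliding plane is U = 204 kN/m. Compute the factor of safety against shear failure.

Resolving the block weight along and normal to the plane and applying the Mohr–Coulomb strength on the joint:
N' = W cosα − U − V sinα = 693·cos34.9° − 204 − 46·sin34.9° = 338.0 kN/m
Driving force T = W sinα + V cosα = 693·sin34.9° + 46·cos34.9° = 434.2 kN/m
Resisting force R = c_j·L + N'·tanφ_j = 0·13.6 + 338.0·tan36.1° = 0.0 + 246.5 = 246.5 kN/m
FS = R / T = 246.5 / 434.2 = 0.568

FS = 0.57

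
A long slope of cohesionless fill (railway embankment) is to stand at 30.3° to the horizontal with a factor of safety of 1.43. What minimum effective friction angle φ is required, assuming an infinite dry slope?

FS = tanφ/tanβ ⇒ tanφ = FS · tanβ = 1.43 · tan30.3° = 0.8356
φ = arctan(0.8356) = 39.88°

φ = 39.9°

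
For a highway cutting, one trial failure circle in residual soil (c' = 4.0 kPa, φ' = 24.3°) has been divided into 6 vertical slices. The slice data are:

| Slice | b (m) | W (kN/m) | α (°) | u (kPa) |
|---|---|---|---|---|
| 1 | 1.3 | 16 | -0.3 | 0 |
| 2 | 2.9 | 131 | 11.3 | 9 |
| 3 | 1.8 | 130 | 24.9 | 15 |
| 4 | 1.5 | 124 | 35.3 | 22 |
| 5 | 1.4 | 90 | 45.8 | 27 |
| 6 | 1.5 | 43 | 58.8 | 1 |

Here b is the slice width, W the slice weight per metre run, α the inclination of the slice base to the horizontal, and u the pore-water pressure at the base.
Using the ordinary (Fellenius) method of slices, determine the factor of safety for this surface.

Ordinary method of slices: FS = Σ[c'·Δl_i + (W_i cosα_i − u_i·Δl_i)·tanφ'] / Σ W_i sinα_i, with Δl_i = b_i / cosα_i.
Slice 1: Δl = 1.3/cos(-0.3°) = 1.300 m; N'_1 = 16·cos(-0.3°) − 0·1.300 = 16.0; c'Δl = 5.20; W sinα = -0.1
Slice 2: Δl = 2.9/cos11.3° = 2.957 m; N'_2 = 131·cos11.3° − 9·2.957 = 101.8; c'Δl = 11.83; W sinα = 25.7
Slice 3: Δl = 1.8/cos24.9° = 1.984 m; N'_3 = 130·cos24.9° − 15·1.984 = 88.1; c'Δl = 7.94; W sinα = 54.7
Slice 4: Δl = 1.5/cos35.3° = 1.838 m; N'_4 = 124·cos35.3° − 22·1.838 = 60.8; c'Δl = 7.35; W sinα = 71.7
Slice 5: Δl = 1.4/cos45.8° = 2.008 m; N'_5 = 90·cos45.8° − 27·2.008 = 8.5; c'Δl = 8.03; W sinα = 64.5
Slice 6: Δl = 1.5/cos58.8° = 2.896 m; N'_6 = 43·cos58.8° − 1·2.896 = 19.4; c'Δl = 11.58; W sinα = 36.8
Σc'Δl = 51.9 kN/m; ΣN' = 294.7 kN/m; ΣW sinα = 253.3 kN/m
Resisting = 51.9 + 294.7·tan24.3° = 51.9 + 133.0 = 185.0 kN/m
FS = 185.0 / 253.3 = 0.730

FS = 0.73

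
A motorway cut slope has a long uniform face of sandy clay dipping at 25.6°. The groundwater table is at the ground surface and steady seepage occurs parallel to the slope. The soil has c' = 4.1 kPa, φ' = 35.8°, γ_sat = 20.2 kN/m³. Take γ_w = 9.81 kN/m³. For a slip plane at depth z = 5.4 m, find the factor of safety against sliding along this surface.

With seepage parallel to the slope and the water table at the surface, the effective normal stress on the slip plane uses the buoyant unit weight γ' = γ_sat − γ_w while the driving shear stress uses γ_sat:
FS = [c' + γ' z cos²β tanφ'] / [γ_sat z sinβ cosβ]
γ' = 20.2 − 9.81 = 10.39 kN/m³
Numerator = 4.1 + 10.39·5.4·cos²25.6°·tan35.8° = 4.1 + 10.39·5.4·0.8133·0.7212 = 37.010 kPa
Denominator = 20.2·5.4·sin25.6°·cos25.6° = 20.2·5.4·0.4321·0.9018 = 42.505 kPa
FS = 37.010 / 42.505 = 0.871

FS = 0.87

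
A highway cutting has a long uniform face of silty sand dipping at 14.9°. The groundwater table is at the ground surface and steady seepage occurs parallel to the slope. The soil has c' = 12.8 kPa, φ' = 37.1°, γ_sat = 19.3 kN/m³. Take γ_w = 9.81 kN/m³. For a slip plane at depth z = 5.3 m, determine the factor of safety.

FS = 1.90

With seepage parallel to the slope and the water table at the surface, the effective normal stress on the slip plane uses the buoyant unit weight γ' = γ_sat − γ_w while the driving shear stress uses γ_sat:
FS = [c' + γ' z cos²β tanφ'] / [γ_sat z sinβ cosβ]
γ' = 19.3 − 9.81 = 9.49 kN/m³
Numerator = 12.8 + 9.49·5.3·cos²14.9°·tan37.1° = 12.8 + 9.49·5.3·0.9339·0.7563 = 48.324 kPa
Denominator = 19.3·5.3·sin14.9°·cos14.9° = 19.3·5.3·0.2571·0.9664 = 25.418 kPa
FS = 48.324 / 25.418 = 1.901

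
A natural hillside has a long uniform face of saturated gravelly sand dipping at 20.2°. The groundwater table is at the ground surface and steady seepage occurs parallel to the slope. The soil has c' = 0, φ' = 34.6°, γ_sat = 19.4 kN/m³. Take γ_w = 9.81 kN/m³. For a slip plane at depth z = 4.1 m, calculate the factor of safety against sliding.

With seepage parallel to the slope and the water table at the surface, the effective normal stress on the slip plane uses the buoyant unit weight γ' = γ_sat − γ_w while the driving shear stress uses γ_sat:
FS = [c' + γ' z cos²β tanφ'] / [γ_sat z sinβ cosβ]
(For c' = 0 this reduces to FS = (γ'/γ_sat)·tanφ'/tanβ.)
γ' = 19.4 − 9.81 = 9.59 kN/m³
Numerator = 0.0 + 9.59·4.1·cos²20.2°·tan34.6° = 0.0 + 9.59·4.1·0.8808·0.6899 = 23.890 kPa
Denominator = 19.4·4.1·sin20.2°·cos20.2° = 19.4·4.1·0.3453·0.9385 = 25.776 kPa
FS = 23.890 / 25.776 = 0.927

FS = 0.93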